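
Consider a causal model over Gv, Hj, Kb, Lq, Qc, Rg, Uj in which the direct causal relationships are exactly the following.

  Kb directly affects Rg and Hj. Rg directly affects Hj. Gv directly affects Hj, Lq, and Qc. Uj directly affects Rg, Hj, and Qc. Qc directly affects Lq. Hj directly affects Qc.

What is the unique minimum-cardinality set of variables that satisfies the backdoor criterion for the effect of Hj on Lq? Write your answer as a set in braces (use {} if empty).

Variables eligible for adjustment (non-descendants of Hj, excluding Hj and Lq): {Gv, Kb, Rg, Uj}.
Backdoor paths from Hj to Lq:
  P1: Hj <- Gv -> Qc -> Lq
  P2: Hj <- Gv -> Lq
  P3: Hj <- Kb -> Rg <- Uj -> Qc <- Gv -> Lq
  P4: Hj <- Kb -> Rg <- Uj -> Qc -> Lq
  P5: Hj <- Uj -> Qc <- Gv -> Lq
  P6: Hj <- Uj -> Qc -> Lq
  P7: Hj <- Rg <- Uj -> Qc <- Gv -> Lq
  P8: Hj <- Rg <- Uj -> Qc -> Lq
The empty set is not sufficient: P1 (Hj <- Gv -> Qc -> Lq) has no collider blocking it and no conditioned non-collider, so it is open.
Try {Gv, Uj}:
  P1: blocked at fork node Gv ∈ conditioning set.
  P2: blocked at fork node Gv ∈ conditioning set.
  P3: blocked at collider Rg (neither it nor any descendant is in the conditioning set).
  P4: blocked at collider Rg (neither it nor any descendant is in the conditioning set).
  P5: blocked at fork node Uj ∈ conditioning set.
  P6: blocked at fork node Uj ∈ conditioning set.
  P7: blocked at fork node Uj ∈ conditioning set.
  P8: blocked at fork node Uj ∈ conditioning set.
{Gv, Uj} contains no descendant of Hj and blocks every backdoor path.
Every element of {Gv, Uj} is needed (dropping Gv leaves P1 open; dropping Uj leaves P6 open), so no proper subset is valid.
Among all size-2 subsets of the eligible variables, only {Gv, Uj} blocks every backdoor path, so it is the unique smallest valid adjustment set.

{Gv, Uj}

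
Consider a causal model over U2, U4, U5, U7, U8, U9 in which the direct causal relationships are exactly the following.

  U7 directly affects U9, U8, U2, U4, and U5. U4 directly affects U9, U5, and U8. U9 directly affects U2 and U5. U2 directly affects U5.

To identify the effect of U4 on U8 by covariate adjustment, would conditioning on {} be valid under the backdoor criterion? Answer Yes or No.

No

Backdoor paths from U4 to U8 (paths whose first edge points into U4):
  P1: U4 <- U7 -> U8
Condition 1 (no descendant of U4 in the set): holds — descendants of U4 are {U2, U5, U8, U9}; none are in {}.
Condition 2 (every backdoor path blocked by {}):
  P1: open — no interior node is in the conditioning set.
{} does not satisfy the backdoor criterion.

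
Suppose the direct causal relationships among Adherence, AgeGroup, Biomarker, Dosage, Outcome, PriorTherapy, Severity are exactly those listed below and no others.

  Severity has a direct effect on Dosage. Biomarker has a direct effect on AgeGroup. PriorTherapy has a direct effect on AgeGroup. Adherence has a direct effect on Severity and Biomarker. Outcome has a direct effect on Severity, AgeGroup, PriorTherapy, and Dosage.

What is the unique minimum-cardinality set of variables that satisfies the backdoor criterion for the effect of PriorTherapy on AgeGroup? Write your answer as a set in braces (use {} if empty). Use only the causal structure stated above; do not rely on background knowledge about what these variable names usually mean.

Variables eligible for adjustment (non-descendants of PriorTherapy, excluding PriorTherapy and AgeGroup): {Adherence, Biomarker, Dosage, Outcome, Severity}.
Backdoor paths from PriorTherapy to AgeGroup:
  P1: PriorTherapy <- Outcome -> Severity <- Adherence -> Biomarker -> AgeGroup
  P2: PriorTherapy <- Outcome -> Dosage <- Severity <- Adherence -> Biomarker -> AgeGroup
  P3: PriorTherapy <- Outcome -> AgeGroup
The empty set is not sufficient: P3 (PriorTherapy <- Outcome -> AgeGroup) has no collider blocking it and no conditioned non-collider, so it is open.
Try {Outcome}:
  P1: blocked at fork node Outcome ∈ conditioning set.
  P2: blocked at fork node Outcome ∈ conditioning set.
  P3: blocked at fork node Outcome ∈ conditioning set.
{Outcome} contains no descendant of PriorTherapy and blocks every backdoor path.
No other singleton works — e.g. {Adherence} leaves P3 open — so {Outcome} is the unique smallest valid adjustment set.

{Outcome}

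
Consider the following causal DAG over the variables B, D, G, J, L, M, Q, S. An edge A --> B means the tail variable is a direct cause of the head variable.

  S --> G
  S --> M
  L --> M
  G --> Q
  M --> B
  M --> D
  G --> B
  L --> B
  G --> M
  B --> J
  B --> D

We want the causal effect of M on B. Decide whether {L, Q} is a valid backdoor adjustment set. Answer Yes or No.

No

Backdoor paths from M to B (paths whose first edge points into M):
  P1: M <- L -> B
  P2: M <- S -> G -> B
  P3: M <- G -> B
Condition 1 (no descendant of M in the set): holds — descendants of M are {B, D, J}; none are in {L, Q}.
Condition 2 (every backdoor path blocked by {L, Q}):
  P1: blocked at fork node L ∈ conditioning set.
  P2: open — no interior node is in the conditioning set.
  P3: open — no interior node is in the conditioning set.
{L, Q} does not satisfy the backdoor criterion.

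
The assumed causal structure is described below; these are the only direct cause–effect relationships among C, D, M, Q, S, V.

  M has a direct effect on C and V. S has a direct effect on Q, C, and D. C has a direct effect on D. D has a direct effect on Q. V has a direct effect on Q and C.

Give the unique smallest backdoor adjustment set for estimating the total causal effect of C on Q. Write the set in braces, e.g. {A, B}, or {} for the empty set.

{S, V}

Variables eligible for adjustment (non-descendants of C, excluding C and Q): {M, S, V}.
Backdoor paths from C to Q:
  P1: C <- M -> V -> Q
  P2: C <- S -> D -> Q
  P3: C <- S -> Q
  P4: C <- V -> Q
The empty set is not sufficient: P1 (C <- M -> V -> Q) has no collider blocking it and no conditioned non-collider, so it is open.
Try {S, V}:
  P1: blocked at chain node V ∈ conditioning set.
  P2: blocked at fork node S ∈ conditioning set.
  P3: blocked at fork node S ∈ conditioning set.
  P4: blocked at fork node V ∈ conditioning set.
{S, V} contains no descendant of C and blocks every backdoor path.
Every element of {S, V} is needed (dropping S leaves P2 open; dropping V leaves P1 open), so no proper subset is valid.
Among all size-2 subsets of the eligible variables, only {S, V} blocks every backdoor path, so it is the unique smallest valid adjustment set.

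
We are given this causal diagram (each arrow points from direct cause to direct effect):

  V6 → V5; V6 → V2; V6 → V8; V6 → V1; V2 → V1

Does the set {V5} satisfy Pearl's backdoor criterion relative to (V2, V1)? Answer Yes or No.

Backdoor paths from V2 to V1 (paths whose first edge points into V2):
  P1: V2 <- V6 -> V1
Condition 1 (no descendant of V2 in the set): holds — descendants of V2 are {V1}; none are in {V5}.
Condition 2 (every backdoor path blocked by {V5}):
  P1: open — no interior node is in the conditioning set.
{V5} does not satisfy the backdoor criterion.

No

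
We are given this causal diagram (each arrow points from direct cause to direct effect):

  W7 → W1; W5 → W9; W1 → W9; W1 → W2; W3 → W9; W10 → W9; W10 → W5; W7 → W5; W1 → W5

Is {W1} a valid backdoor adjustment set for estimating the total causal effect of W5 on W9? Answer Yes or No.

Backdoor paths from W5 to W9 (paths whose first edge points into W5):
  P1: W5 <- W7 -> W1 -> W9
  P2: W5 <- W1 -> W9
  P3: W5 <- W10 -> W9
Condition 1 (no descendant of W5 in the set): holds — descendants of W5 are {W9}; none are in {W1}.
Condition 2 (every backdoor path blocked by {W1}):
  P1: blocked at chain node W1 ∈ conditioning set.
  P2: blocked at fork node W1 ∈ conditioning set.
  P3: open — no interior node is in the conditioning set.
{W1} does not satisfy the backdoor criterion.

No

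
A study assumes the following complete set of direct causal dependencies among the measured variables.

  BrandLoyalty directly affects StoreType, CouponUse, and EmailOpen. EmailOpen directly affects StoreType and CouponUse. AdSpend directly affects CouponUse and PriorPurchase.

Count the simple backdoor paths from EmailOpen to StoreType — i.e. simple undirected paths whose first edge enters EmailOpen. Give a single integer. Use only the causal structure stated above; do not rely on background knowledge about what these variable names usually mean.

A backdoor path from EmailOpen to StoreType is any simple undirected path whose first edge points into EmailOpen (i.e. leaves EmailOpen via a parent).
Parents of EmailOpen: {BrandLoyalty}.
Enumerating:
  P1: EmailOpen <- BrandLoyalty -> StoreType
That exhausts the simple backdoor paths. Count: 1.

1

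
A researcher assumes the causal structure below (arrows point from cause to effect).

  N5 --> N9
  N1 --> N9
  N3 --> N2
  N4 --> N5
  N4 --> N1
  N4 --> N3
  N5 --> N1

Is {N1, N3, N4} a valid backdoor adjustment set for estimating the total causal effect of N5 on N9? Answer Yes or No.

Backdoor paths from N5 to N9 (paths whose first edge points into N5):
  P1: N5 <- N4 -> N1 -> N9
Condition 1 (no descendant of N5 in the set): FAILS — N1 is a descendant of N5.
Condition 2 (every backdoor path blocked by {N1, N3, N4}):
  P1: blocked at fork node N4 ∈ conditioning set.
{N1, N3, N4} does not satisfy the backdoor criterion.

No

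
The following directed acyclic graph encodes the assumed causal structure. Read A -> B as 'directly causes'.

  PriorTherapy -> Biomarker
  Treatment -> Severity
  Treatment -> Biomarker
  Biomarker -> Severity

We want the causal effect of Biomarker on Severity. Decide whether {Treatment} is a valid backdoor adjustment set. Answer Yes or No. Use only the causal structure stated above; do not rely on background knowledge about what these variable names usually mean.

Backdoor paths from Biomarker to Severity (paths whose first edge points into Biomarker):
  P1: Biomarker <- Treatment -> Severity
Condition 1 (no descendant of Biomarker in the set): holds — descendants of Biomarker are {Severity}; none are in {Treatment}.
Condition 2 (every backdoor path blocked by {Treatment}):
  P1: blocked at fork node Treatment ∈ conditioning set.
{Treatment} satisfies the backdoor criterion.

Yes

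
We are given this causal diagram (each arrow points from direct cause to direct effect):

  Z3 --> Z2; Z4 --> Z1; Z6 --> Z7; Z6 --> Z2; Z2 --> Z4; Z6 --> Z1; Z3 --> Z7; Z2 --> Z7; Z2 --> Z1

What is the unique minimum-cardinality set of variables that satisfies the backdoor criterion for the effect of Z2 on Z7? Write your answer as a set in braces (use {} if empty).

Variables eligible for adjustment (non-descendants of Z2, excluding Z2 and Z7): {Z3, Z6}.
Backdoor paths from Z2 to Z7:
  P1: Z2 <- Z3 -> Z7
  P2: Z2 <- Z6 -> Z7
The empty set is not sufficient: P1 (Z2 <- Z3 -> Z7) has no collider blocking it and no conditioned non-collider, so it is open.
Try {Z3, Z6}:
  P1: blocked at fork node Z3 ∈ conditioning set.
  P2: blocked at fork node Z6 ∈ conditioning set.
{Z3, Z6} contains no descendant of Z2 and blocks every backdoor path.
Every element of {Z3, Z6} is needed (dropping Z3 leaves P1 open; dropping Z6 leaves P2 open), so no proper subset is valid.
Among all size-2 subsets of the eligible variables, only {Z3, Z6} blocks every backdoor path, so it is the unique smallest valid adjustment set.

{Z3, Z6}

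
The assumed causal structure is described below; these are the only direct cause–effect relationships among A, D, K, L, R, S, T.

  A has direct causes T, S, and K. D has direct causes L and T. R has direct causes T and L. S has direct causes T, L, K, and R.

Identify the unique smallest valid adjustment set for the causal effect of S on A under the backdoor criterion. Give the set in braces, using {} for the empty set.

{K, T}

Variables eligible for adjustment (non-descendants of S, excluding S and A): {D, K, L, R, T}.
Backdoor paths from S to A:
  P1: S <- T -> A
  P2: S <- L -> R <- T -> A
  P3: S <- L -> D <- T -> A
  P4: S <- R <- T -> A
  P5: S <- R <- L -> D <- T -> A
  P6: S <- K -> A
The empty set is not sufficient: P1 (S <- T -> A) has no collider blocking it and no conditioned non-collider, so it is open.
Try {K, T}:
  P1: blocked at fork node T ∈ conditioning set.
  P2: blocked at collider R (neither it nor any descendant is in the conditioning set).
  P3: blocked at collider D (neither it nor any descendant is in the conditioning set).
  P4: blocked at fork node T ∈ conditioning set.
  P5: blocked at collider D (neither it nor any descendant is in the conditioning set).
  P6: blocked at fork node K ∈ conditioning set.
{K, T} contains no descendant of S and blocks every backdoor path.
Every element of {K, T} is needed (dropping K leaves P6 open; dropping T leaves P1 open), so no proper subset is valid.
Among all size-2 subsets of the eligible variables, only {K, T} blocks every backdoor path, so it is the unique smallest valid adjustment set.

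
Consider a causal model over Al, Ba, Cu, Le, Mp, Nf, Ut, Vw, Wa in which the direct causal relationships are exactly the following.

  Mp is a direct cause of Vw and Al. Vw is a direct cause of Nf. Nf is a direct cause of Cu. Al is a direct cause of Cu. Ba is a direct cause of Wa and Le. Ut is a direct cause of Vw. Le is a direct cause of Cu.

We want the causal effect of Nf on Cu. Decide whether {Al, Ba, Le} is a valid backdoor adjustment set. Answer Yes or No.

Yes

Backdoor paths from Nf to Cu (paths whose first edge points into Nf):
  P1: Nf <- Vw <- Mp -> Al -> Cu
Condition 1 (no descendant of Nf in the set): holds — descendants of Nf are {Cu}; none are in {Al, Ba, Le}.
Condition 2 (every backdoor path blocked by {Al, Ba, Le}):
  P1: blocked at chain node Al ∈ conditioning set.
{Al, Ba, Le} satisfies the backdoor criterion.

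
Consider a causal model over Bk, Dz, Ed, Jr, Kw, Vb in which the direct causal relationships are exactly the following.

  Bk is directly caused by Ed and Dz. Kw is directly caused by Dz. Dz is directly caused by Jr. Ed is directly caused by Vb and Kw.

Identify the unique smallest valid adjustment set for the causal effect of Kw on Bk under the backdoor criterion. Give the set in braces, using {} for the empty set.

Variables eligible for adjustment (non-descendants of Kw, excluding Kw and Bk): {Dz, Jr, Vb}.
Backdoor paths from Kw to Bk:
  P1: Kw <- Dz -> Bk
The empty set is not sufficient: P1 (Kw <- Dz -> Bk) has no collider blocking it and no conditioned non-collider, so it is open.
Try {Dz}:
  P1: blocked at fork node Dz ∈ conditioning set.
{Dz} contains no descendant of Kw and blocks every backdoor path.
No other singleton works — e.g. {Jr} leaves P1 open — so {Dz} is the unique smallest valid adjustment set.

{Dz}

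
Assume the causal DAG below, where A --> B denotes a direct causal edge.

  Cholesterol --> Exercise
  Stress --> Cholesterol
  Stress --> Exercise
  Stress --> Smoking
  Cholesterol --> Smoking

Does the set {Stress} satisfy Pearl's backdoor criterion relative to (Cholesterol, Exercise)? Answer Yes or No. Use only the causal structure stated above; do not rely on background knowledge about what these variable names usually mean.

Yes

Backdoor paths from Cholesterol to Exercise (paths whose first edge points into Cholesterol):
  P1: Cholesterol <- Stress -> Exercise
Condition 1 (no descendant of Cholesterol in the set): holds — descendants of Cholesterol are {Exercise, Smoking}; none are in {Stress}.
Condition 2 (every backdoor path blocked by {Stress}):
  P1: blocked at fork node Stress ∈ conditioning set.
{Stress} satisfies the backdoor criterion.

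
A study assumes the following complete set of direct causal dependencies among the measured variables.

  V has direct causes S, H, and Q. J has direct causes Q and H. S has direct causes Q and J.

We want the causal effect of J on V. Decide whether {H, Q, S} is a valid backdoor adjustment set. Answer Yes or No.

Backdoor paths from J to V (paths whose first edge points into J):
  P1: J <- Q -> S -> V
  P2: J <- Q -> V
  P3: J <- H -> V
Condition 1 (no descendant of J in the set): FAILS — S is a descendant of J.
Condition 2 (every backdoor path blocked by {H, Q, S}):
  P1: blocked at fork node Q ∈ conditioning set.
  P2: blocked at fork node Q ∈ conditioning set.
  P3: blocked at fork node H ∈ conditioning set.
{H, Q, S} does not satisfy the backdoor criterion.

No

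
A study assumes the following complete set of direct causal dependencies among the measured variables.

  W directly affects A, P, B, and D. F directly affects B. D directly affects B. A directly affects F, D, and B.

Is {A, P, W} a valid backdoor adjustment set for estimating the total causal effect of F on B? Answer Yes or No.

Yes

Backdoor paths from F to B (paths whose first edge points into F):
  P1: F <- A <- W -> D -> B
  P2: F <- A <- W -> B
  P3: F <- A -> D <- W -> B
  P4: F <- A -> D -> B
  P5: F <- A -> B
Condition 1 (no descendant of F in the set): holds — descendants of F are {B}; none are in {A, P, W}.
Condition 2 (every backdoor path blocked by {A, P, W}):
  P1: blocked at chain node A ∈ conditioning set.
  P2: blocked at chain node A ∈ conditioning set.
  P3: blocked at fork node A ∈ conditioning set.
  P4: blocked at fork node A ∈ conditioning set.
  P5: blocked at fork node A ∈ conditioning set.
{A, P, W} satisfies the backdoor criterion.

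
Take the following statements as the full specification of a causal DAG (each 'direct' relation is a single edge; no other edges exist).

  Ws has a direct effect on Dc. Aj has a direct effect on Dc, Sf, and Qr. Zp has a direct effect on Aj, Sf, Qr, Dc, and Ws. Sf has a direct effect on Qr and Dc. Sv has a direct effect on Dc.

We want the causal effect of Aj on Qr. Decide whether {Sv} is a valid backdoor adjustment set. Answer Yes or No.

Backdoor paths from Aj to Qr (paths whose first edge points into Aj):
  P1: Aj <- Zp -> Sf -> Qr
  P2: Aj <- Zp -> Ws -> Dc <- Sf -> Qr
  P3: Aj <- Zp -> Dc <- Sf -> Qr
  P4: Aj <- Zp -> Qr
Condition 1 (no descendant of Aj in the set): holds — descendants of Aj are {Dc, Qr, Sf}; none are in {Sv}.
Condition 2 (every backdoor path blocked by {Sv}):
  P1: open — no interior node is in the conditioning set.
  P2: blocked at collider Dc (neither it nor any descendant is in the conditioning set).
  P3: blocked at collider Dc (neither it nor any descendant is in the conditioning set).
  P4: open — no interior node is in the conditioning set.
{Sv} does not satisfy the backdoor criterion.

No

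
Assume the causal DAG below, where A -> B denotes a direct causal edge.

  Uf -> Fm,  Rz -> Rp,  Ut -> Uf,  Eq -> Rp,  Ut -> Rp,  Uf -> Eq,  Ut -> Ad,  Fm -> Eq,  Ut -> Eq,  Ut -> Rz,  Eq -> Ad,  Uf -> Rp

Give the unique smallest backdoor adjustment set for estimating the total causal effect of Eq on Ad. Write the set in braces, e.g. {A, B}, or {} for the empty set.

Variables eligible for adjustment (non-descendants of Eq, excluding Eq and Ad): {Fm, Rz, Uf, Ut}.
Backdoor paths from Eq to Ad:
  P1: Eq <- Ut -> Ad
  P2: Eq <- Uf <- Ut -> Ad
  P3: Eq <- Uf -> Rp <- Ut -> Ad
  P4: Eq <- Uf -> Rp <- Rz <- Ut -> Ad
  P5: Eq <- Fm <- Uf <- Ut -> Ad
  P6: Eq <- Fm <- Uf -> Rp <- Ut -> Ad
  P7: Eq <- Fm <- Uf -> Rp <- Rz <- Ut -> Ad
The empty set is not sufficient: P1 (Eq <- Ut -> Ad) has no collider blocking it and no conditioned non-collider, so it is open.
Try {Ut}:
  P1: blocked at fork node Ut ∈ conditioning set.
  P2: blocked at fork node Ut ∈ conditioning set.
  P3: blocked at collider Rp (neither it nor any descendant is in the conditioning set).
  P4: blocked at collider Rp (neither it nor any descendant is in the conditioning set).
  P5: blocked at fork node Ut ∈ conditioning set.
  P6: blocked at collider Rp (neither it nor any descendant is in the conditioning set).
  P7: blocked at collider Rp (neither it nor any descendant is in the conditioning set).
{Ut} contains no descendant of Eq and blocks every backdoor path.
No other singleton works — e.g. {Uf} leaves P1 open — so {Ut} is the unique smallest valid adjustment set.

{Ut}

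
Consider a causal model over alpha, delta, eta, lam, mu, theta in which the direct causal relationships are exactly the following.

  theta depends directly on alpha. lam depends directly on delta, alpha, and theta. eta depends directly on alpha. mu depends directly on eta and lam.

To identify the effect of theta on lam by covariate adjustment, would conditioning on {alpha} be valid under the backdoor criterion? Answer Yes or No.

Yes

Backdoor paths from theta to lam (paths whose first edge points into theta):
  P1: theta <- alpha -> eta -> mu <- lam
  P2: theta <- alpha -> lam
Condition 1 (no descendant of theta in the set): holds — descendants of theta are {lam, mu}; none are in {alpha}.
Condition 2 (every backdoor path blocked by {alpha}):
  P1: blocked at fork node alpha ∈ conditioning set.
  P2: blocked at fork node alpha ∈ conditioning set.
{alpha} satisfies the backdoor criterion.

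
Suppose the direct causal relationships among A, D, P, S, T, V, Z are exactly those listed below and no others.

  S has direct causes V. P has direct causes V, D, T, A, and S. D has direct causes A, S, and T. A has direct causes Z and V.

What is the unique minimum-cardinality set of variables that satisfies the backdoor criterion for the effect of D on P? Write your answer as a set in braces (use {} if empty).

Variables eligible for adjustment (non-descendants of D, excluding D and P): {A, S, T, V, Z}.
Backdoor paths from D to P:
  P1: D <- S <- V -> A -> P
  P2: D <- S <- V -> P
  P3: D <- S -> P
  P4: D <- A <- V -> S -> P
  P5: D <- A <- V -> P
  P6: D <- A -> P
  P7: D <- T -> P
The empty set is not sufficient: P1 (D <- S <- V -> A -> P) has no collider blocking it and no conditioned non-collider, so it is open.
Try {A, S, T}:
  P1: blocked at chain node S ∈ conditioning set.
  P2: blocked at chain node S ∈ conditioning set.
  P3: blocked at fork node S ∈ conditioning set.
  P4: blocked at chain node A ∈ conditioning set.
  P5: blocked at chain node A ∈ conditioning set.
  P6: blocked at fork node A ∈ conditioning set.
  P7: blocked at fork node T ∈ conditioning set.
{A, S, T} contains no descendant of D and blocks every backdoor path.
Every element of {A, S, T} is needed (dropping A leaves P5 open; dropping S leaves P2 open; dropping T leaves P7 open), so no proper subset is valid.
Among all size-3 subsets of the eligible variables, only {A, S, T} blocks every backdoor path, so it is the unique smallest valid adjustment set.

{A, S, T}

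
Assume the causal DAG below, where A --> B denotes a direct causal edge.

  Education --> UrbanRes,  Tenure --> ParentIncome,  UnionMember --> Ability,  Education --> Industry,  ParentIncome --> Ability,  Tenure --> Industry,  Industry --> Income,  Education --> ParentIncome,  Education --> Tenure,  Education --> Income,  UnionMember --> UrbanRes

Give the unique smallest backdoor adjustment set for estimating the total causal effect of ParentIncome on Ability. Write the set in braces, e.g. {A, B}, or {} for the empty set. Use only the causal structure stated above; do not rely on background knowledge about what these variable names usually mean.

Variables eligible for adjustment (non-descendants of ParentIncome, excluding ParentIncome and Ability): {Education, Income, Industry, Tenure, UnionMember, UrbanRes}.
Backdoor paths from ParentIncome to Ability:
  P1: ParentIncome <- Education -> UrbanRes <- UnionMember -> Ability
  P2: ParentIncome <- Tenure <- Education -> UrbanRes <- UnionMember -> Ability
  P3: ParentIncome <- Tenure -> Industry <- Education -> UrbanRes <- UnionMember -> Ability
  P4: ParentIncome <- Tenure -> Industry -> Income <- Education -> UrbanRes <- UnionMember -> Ability
Each backdoor path contains an unconditioned collider, so every path is already blocked with the empty conditioning set:
  P1: blocked at collider UrbanRes (neither it nor any descendant is in the conditioning set).
  P2: blocked at collider UrbanRes (neither it nor any descendant is in the conditioning set).
  P3: blocked at collider Industry (neither it nor any descendant is in the conditioning set).
  P4: blocked at collider Income (neither it nor any descendant is in the conditioning set).
The empty set is therefore the unique smallest valid set.

{}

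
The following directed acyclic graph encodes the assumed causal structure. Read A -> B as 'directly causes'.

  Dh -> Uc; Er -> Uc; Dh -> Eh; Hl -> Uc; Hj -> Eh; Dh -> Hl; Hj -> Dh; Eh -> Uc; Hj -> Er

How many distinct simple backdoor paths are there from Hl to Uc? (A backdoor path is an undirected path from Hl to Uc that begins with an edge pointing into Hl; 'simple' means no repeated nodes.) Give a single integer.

A backdoor path from Hl to Uc is any simple undirected path whose first edge points into Hl (i.e. leaves Hl via a parent).
Parents of Hl: {Dh}.
Enumerating:
  P1: Hl <- Dh <- Hj -> Er -> Uc
  P2: Hl <- Dh <- Hj -> Eh -> Uc
  P3: Hl <- Dh -> Eh <- Hj -> Er -> Uc
  P4: Hl <- Dh -> Eh -> Uc
  P5: Hl <- Dh -> Uc
That exhausts the simple backdoor paths. Count: 5.

5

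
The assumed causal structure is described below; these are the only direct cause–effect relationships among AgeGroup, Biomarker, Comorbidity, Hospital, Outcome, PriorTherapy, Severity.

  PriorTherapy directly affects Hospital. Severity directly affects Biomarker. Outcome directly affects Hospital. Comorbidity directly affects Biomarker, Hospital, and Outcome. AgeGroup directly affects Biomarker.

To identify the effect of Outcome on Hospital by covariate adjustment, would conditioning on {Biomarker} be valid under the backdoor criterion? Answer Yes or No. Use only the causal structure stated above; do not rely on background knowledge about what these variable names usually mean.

Backdoor paths from Outcome to Hospital (paths whose first edge points into Outcome):
  P1: Outcome <- Comorbidity -> Hospital
Condition 1 (no descendant of Outcome in the set): holds — descendants of Outcome are {Hospital}; none are in {Biomarker}.
Condition 2 (every backdoor path blocked by {Biomarker}):
  P1: open — no interior node is in the conditioning set.
{Biomarker} does not satisfy the backdoor criterion.

No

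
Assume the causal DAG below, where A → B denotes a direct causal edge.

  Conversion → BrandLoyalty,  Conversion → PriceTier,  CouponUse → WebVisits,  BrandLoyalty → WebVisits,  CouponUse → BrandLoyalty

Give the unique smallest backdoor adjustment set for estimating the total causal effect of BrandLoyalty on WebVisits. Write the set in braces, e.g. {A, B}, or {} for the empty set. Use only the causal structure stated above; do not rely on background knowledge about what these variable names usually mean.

{CouponUse}

Variables eligible for adjustment (non-descendants of BrandLoyalty, excluding BrandLoyalty and WebVisits): {Conversion, CouponUse, PriceTier}.
Backdoor paths from BrandLoyalty to WebVisits:
  P1: BrandLoyalty <- CouponUse -> WebVisits
The empty set is not sufficient: P1 (BrandLoyalty <- CouponUse -> WebVisits) has no collider blocking it and no conditioned non-collider, so it is open.
Try {CouponUse}:
  P1: blocked at fork node CouponUse ∈ conditioning set.
{CouponUse} contains no descendant of BrandLoyalty and blocks every backdoor path.
No other singleton works — e.g. {Conversion} leaves P1 open — so {CouponUse} is the unique smallest valid adjustment set.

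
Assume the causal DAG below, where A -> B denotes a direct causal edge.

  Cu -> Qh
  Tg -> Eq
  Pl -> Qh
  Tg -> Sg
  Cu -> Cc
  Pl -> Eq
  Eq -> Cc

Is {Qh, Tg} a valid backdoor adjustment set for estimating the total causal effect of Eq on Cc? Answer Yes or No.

No

Backdoor paths from Eq to Cc (paths whose first edge points into Eq):
  P1: Eq <- Pl -> Qh <- Cu -> Cc
Condition 1 (no descendant of Eq in the set): holds — descendants of Eq are {Cc}; none are in {Qh, Tg}.
Condition 2 (every backdoor path blocked by {Qh, Tg}):
  P1: open — collider(s) Qh are conditioned on (or have a conditioned descendant) and no non-collider on the path is in the set.
{Qh, Tg} does not satisfy the backdoor criterion.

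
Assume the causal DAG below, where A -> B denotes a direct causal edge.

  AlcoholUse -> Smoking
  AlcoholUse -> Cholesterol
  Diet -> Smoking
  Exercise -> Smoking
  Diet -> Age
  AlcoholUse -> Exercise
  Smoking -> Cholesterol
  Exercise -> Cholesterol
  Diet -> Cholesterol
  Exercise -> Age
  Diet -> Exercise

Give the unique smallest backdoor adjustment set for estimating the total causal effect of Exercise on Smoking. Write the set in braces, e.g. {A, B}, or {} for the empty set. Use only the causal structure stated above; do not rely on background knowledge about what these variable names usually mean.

Variables eligible for adjustment (non-descendants of Exercise, excluding Exercise and Smoking): {AlcoholUse, Diet}.
Backdoor paths from Exercise to Smoking:
  P1: Exercise <- AlcoholUse -> Smoking
  P2: Exercise <- AlcoholUse -> Cholesterol <- Diet -> Smoking
  P3: Exercise <- AlcoholUse -> Cholesterol <- Smoking
  P4: Exercise <- Diet -> Smoking
  P5: Exercise <- Diet -> Cholesterol <- AlcoholUse -> Smoking
  P6: Exercise <- Diet -> Cholesterol <- Smoking
The empty set is not sufficient: P1 (Exercise <- AlcoholUse -> Smoking) has no collider blocking it and no conditioned non-collider, so it is open.
Try {AlcoholUse, Diet}:
  P1: blocked at fork node AlcoholUse ∈ conditioning set.
  P2: blocked at fork node AlcoholUse ∈ conditioning set.
  P3: blocked at fork node AlcoholUse ∈ conditioning set.
  P4: blocked at fork node Diet ∈ conditioning set.
  P5: blocked at fork node Diet ∈ conditioning set.
  P6: blocked at fork node Diet ∈ conditioning set.
{AlcoholUse, Diet} contains no descendant of Exercise and blocks every backdoor path.
Every element of {AlcoholUse, Diet} is needed (dropping AlcoholUse leaves P1 open; dropping Diet leaves P4 open), so no proper subset is valid.
Among all size-2 subsets of the eligible variables, only {AlcoholUse, Diet} blocks every backdoor path, so it is the unique smallest valid adjustment set.

{AlcoholUse, Diet}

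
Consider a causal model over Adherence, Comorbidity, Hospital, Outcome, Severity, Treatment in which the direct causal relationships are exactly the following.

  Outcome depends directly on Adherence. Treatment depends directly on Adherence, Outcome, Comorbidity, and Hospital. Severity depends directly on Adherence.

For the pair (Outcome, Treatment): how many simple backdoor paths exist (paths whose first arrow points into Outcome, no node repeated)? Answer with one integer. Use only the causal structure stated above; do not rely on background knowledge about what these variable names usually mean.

1

A backdoor path from Outcome to Treatment is any simple undirected path whose first edge points into Outcome (i.e. leaves Outcome via a parent).
Parents of Outcome: {Adherence}.
Enumerating:
  P1: Outcome <- Adherence -> Treatment
That exhausts the simple backdoor paths. Count: 1.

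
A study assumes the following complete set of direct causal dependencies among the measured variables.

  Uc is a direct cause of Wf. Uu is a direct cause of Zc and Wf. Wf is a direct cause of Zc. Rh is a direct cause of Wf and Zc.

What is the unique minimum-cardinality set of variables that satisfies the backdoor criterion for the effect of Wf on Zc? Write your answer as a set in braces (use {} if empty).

Variables eligible for adjustment (non-descendants of Wf, excluding Wf and Zc): {Rh, Uc, Uu}.
Backdoor paths from Wf to Zc:
  P1: Wf <- Uu -> Zc
  P2: Wf <- Rh -> Zc
The empty set is not sufficient: P1 (Wf <- Uu -> Zc) has no collider blocking it and no conditioned non-collider, so it is open.
Try {Rh, Uu}:
  P1: blocked at fork node Uu ∈ conditioning set.
  P2: blocked at fork node Rh ∈ conditioning set.
{Rh, Uu} contains no descendant of Wf and blocks every backdoor path.
Every element of {Rh, Uu} is needed (dropping Rh leaves P2 open; dropping Uu leaves P1 open), so no proper subset is valid.
Among all size-2 subsets of the eligible variables, only {Rh, Uu} blocks every backdoor path, so it is the unique smallest valid adjustment set.

{Rh, Uu}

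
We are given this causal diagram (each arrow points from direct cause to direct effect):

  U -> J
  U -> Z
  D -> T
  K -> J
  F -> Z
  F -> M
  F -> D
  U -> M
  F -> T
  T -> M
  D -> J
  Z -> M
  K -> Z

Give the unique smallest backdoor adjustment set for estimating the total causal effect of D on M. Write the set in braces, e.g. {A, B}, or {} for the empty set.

{F}

Variables eligible for adjustment (non-descendants of D, excluding D and M): {F, K, U, Z}.
Backdoor paths from D to M:
  P1: D <- F -> T -> M
  P2: D <- F -> Z <- U -> M
  P3: D <- F -> Z <- K -> J <- U -> M
  P4: D <- F -> Z -> M
  P5: D <- F -> M
The empty set is not sufficient: P1 (D <- F -> T -> M) has no collider blocking it and no conditioned non-collider, so it is open.
Try {F}:
  P1: blocked at fork node F ∈ conditioning set.
  P2: blocked at fork node F ∈ conditioning set.
  P3: blocked at fork node F ∈ conditioning set.
  P4: blocked at fork node F ∈ conditioning set.
  P5: blocked at fork node F ∈ conditioning set.
{F} contains no descendant of D and blocks every backdoor path.
No other singleton works — e.g. {U} leaves P1 open — so {F} is the unique smallest valid adjustment set.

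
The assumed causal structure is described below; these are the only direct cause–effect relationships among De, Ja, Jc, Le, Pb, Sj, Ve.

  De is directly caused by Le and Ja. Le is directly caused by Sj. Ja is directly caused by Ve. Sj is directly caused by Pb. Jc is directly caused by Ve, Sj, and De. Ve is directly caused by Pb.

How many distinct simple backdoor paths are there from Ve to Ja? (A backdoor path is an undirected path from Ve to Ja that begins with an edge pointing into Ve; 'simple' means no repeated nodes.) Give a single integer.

2

A backdoor path from Ve to Ja is any simple undirected path whose first edge points into Ve (i.e. leaves Ve via a parent).
Parents of Ve: {Pb}.
Enumerating:
  P1: Ve <- Pb -> Sj -> Le -> De <- Ja
  P2: Ve <- Pb -> Sj -> Jc <- De <- Ja
That exhausts the simple backdoor paths. Count: 2.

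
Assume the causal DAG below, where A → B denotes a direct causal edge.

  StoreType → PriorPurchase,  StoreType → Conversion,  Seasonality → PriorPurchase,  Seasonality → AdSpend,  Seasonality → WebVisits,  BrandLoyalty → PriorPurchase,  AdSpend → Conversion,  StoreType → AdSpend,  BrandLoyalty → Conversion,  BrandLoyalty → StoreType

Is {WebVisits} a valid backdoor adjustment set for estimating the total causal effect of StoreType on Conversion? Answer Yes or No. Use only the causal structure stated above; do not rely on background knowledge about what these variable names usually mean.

No

Backdoor paths from StoreType to Conversion (paths whose first edge points into StoreType):
  P1: StoreType <- BrandLoyalty -> PriorPurchase <- Seasonality -> AdSpend -> Conversion
  P2: StoreType <- BrandLoyalty -> Conversion
Condition 1 (no descendant of StoreType in the set): holds — descendants of StoreType are {AdSpend, Conversion, PriorPurchase}; none are in {WebVisits}.
Condition 2 (every backdoor path blocked by {WebVisits}):
  P1: blocked at collider PriorPurchase (neither it nor any descendant is in the conditioning set).
  P2: open — no interior node is in the conditioning set.
{WebVisits} does not satisfy the backdoor criterion.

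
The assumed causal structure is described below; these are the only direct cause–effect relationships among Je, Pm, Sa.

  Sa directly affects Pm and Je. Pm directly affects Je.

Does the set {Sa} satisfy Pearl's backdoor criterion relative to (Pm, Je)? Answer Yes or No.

Backdoor paths from Pm to Je (paths whose first edge points into Pm):
  P1: Pm <- Sa -> Je
Condition 1 (no descendant of Pm in the set): holds — descendants of Pm are {Je}; none are in {Sa}.
Condition 2 (every backdoor path blocked by {Sa}):
  P1: blocked at fork node Sa ∈ conditioning set.
{Sa} satisfies the backdoor criterion.

Yes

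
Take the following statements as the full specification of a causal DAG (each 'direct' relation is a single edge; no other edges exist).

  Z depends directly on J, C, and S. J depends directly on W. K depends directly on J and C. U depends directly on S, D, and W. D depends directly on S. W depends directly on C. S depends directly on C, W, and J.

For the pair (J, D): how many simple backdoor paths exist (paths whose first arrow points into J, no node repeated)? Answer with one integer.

8

A backdoor path from J to D is any simple undirected path whose first edge points into J (i.e. leaves J via a parent).
Parents of J: {W}.
Enumerating:
  P1: J <- W <- C -> S -> D
  P2: J <- W <- C -> S -> U <- D
  P3: J <- W <- C -> Z <- S -> D
  P4: J <- W <- C -> Z <- S -> U <- D
  P5: J <- W -> S -> D
  P6: J <- W -> S -> U <- D
  P7: J <- W -> U <- S -> D
  P8: J <- W -> U <- D
That exhausts the simple backdoor paths. Count: 8.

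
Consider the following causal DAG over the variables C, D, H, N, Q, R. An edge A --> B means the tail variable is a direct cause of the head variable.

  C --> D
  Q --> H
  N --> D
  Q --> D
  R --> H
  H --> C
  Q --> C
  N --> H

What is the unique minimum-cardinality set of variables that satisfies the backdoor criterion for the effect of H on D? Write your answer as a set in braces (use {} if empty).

{N, Q}

Variables eligible for adjustment (non-descendants of H, excluding H and D): {N, Q, R}.
Backdoor paths from H to D:
  P1: H <- N -> D
  P2: H <- Q -> C -> D
  P3: H <- Q -> D
The empty set is not sufficient: P1 (H <- N -> D) has no collider blocking it and no conditioned non-collider, so it is open.
Try {N, Q}:
  P1: blocked at fork node N ∈ conditioning set.
  P2: blocked at fork node Q ∈ conditioning set.
  P3: blocked at fork node Q ∈ conditioning set.
{N, Q} contains no descendant of H and blocks every backdoor path.
Every element of {N, Q} is needed (dropping N leaves P1 open; dropping Q leaves P2 open), so no proper subset is valid.
Among all size-2 subsets of the eligible variables, only {N, Q} blocks every backdoor path, so it is the unique smallest valid adjustment set.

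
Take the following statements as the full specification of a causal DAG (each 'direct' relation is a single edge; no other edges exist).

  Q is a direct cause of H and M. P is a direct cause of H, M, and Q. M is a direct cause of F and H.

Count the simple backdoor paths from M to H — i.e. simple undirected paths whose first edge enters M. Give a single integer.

A backdoor path from M to H is any simple undirected path whose first edge points into M (i.e. leaves M via a parent).
Parents of M: {P, Q}.
Enumerating:
  P1: M <- P -> Q -> H
  P2: M <- P -> H
  P3: M <- Q <- P -> H
  P4: M <- Q -> H
That exhausts the simple backdoor paths. Count: 4.

4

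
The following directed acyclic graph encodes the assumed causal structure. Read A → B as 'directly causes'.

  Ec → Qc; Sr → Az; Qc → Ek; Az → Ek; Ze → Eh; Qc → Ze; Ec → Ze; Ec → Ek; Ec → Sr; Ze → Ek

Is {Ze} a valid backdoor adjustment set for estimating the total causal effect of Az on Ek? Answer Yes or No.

No

Backdoor paths from Az to Ek (paths whose first edge points into Az):
  P1: Az <- Sr <- Ec -> Qc -> Ze -> Ek
  P2: Az <- Sr <- Ec -> Qc -> Ek
  P3: Az <- Sr <- Ec -> Ze <- Qc -> Ek
  P4: Az <- Sr <- Ec -> Ze -> Ek
  P5: Az <- Sr <- Ec -> Ek
Condition 1 (no descendant of Az in the set): holds — descendants of Az are {Ek}; none are in {Ze}.
Condition 2 (every backdoor path blocked by {Ze}):
  P1: blocked at chain node Ze ∈ conditioning set.
  P2: open — no interior node is in the conditioning set.
  P3: open — collider(s) Ze are conditioned on (or have a conditioned descendant) and no non-collider on the path is in the set.
  P4: blocked at chain node Ze ∈ conditioning set.
  P5: open — no interior node is in the conditioning set.
{Ze} does not satisfy the backdoor criterion.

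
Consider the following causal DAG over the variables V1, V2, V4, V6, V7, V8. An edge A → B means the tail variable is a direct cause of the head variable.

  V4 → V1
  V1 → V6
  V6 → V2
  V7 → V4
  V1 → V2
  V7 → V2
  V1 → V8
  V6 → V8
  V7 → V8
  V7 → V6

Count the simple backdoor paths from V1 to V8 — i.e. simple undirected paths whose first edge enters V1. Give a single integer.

3

A backdoor path from V1 to V8 is any simple undirected path whose first edge points into V1 (i.e. leaves V1 via a parent).
Parents of V1: {V4}.
Enumerating:
  P1: V1 <- V4 <- V7 -> V6 -> V8
  P2: V1 <- V4 <- V7 -> V2 <- V6 -> V8
  P3: V1 <- V4 <- V7 -> V8
That exhausts the simple backdoor paths. Count: 3.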